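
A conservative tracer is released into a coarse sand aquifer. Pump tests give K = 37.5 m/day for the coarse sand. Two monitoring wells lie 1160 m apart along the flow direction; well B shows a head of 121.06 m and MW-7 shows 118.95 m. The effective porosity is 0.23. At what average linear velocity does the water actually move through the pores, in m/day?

Hydraulic gradient i = (121.06 − 118.95) / 1160 = 2.11 / 1160 = 0.001819.
Darcy flux q = K · i = 37.50 × 0.001819 = 0.06821 m/day.
Seepage velocity v = q / n_e = 0.06821 / 0.23 = 0.2966 m/day.

0.297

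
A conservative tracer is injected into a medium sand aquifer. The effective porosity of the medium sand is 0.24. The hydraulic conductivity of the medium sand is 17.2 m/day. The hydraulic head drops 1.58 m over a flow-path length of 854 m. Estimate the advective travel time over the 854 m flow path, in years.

Hydraulic gradient i = Δh / L = 1.58 / 854 = 0.001850.
Darcy flux q = K · i = 17.20 × 0.001850 = 0.03182 m/day.
Seepage velocity v = q / n_e = 0.03182 / 0.24 = 0.1326 m/day.
Travel time t = L / v = 854 / 0.1326 = 6441 days = 17.63 years.

17.6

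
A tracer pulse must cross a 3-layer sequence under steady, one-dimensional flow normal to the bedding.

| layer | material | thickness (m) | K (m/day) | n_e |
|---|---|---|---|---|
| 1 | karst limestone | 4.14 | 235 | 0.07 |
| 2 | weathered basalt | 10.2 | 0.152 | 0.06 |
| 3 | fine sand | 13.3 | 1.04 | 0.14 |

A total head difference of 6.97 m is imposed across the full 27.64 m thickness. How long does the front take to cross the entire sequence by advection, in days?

With flow normal to the layers, continuity requires the same specific discharge q through every layer.
Σ(b_i/K_i) = 4.14/235 + 10.2/0.152 + 13.3/1.04 = 79.91 d.
q = Δh / Σ(b_i/K_i) = 6.97 / 79.91 = 0.08722 m/day.
In each layer the seepage velocity is v_i = q/n_i, so the layer transit time is t_i = b_i·n_i / q:
  layer 1 (karst limestone): t_1 = 4.14 × 0.07 / 0.08722 = 3.323 d
  layer 2 (weathered basalt): t_2 = 10.2 × 0.06 / 0.08722 = 7.017 d
  layer 3 (fine sand): t_3 = 13.3 × 0.14 / 0.08722 = 21.35 d
Total t = Σ t_i = 31.69 days.

31.7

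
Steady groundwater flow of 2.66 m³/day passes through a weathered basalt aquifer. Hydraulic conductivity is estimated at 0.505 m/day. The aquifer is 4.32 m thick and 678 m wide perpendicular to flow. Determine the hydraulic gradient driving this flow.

Cross-sectional area A = 678 × 4.32 = 2929 m².
From Q = K·A·i, i = Q / (K·A) = 2.66 / (0.5050 × 2929) = 0.001798.

0.00180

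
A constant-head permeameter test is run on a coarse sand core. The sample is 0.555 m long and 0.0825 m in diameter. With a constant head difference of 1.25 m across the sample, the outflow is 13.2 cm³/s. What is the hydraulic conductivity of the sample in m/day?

94.7

Cross-sectional area A = π·(d/2)² = π × (0.0825/2)² = 0.005346 m².
Convert discharge: 13.2 cm³/s = 1.320e-05 m³/s.
Darcy's law rearranged: K = Q·L / (A·Δh) = 1.320e-05 × 0.555 / (0.005346 × 1.25) = 0.001096 m/s = 94.73 m/day.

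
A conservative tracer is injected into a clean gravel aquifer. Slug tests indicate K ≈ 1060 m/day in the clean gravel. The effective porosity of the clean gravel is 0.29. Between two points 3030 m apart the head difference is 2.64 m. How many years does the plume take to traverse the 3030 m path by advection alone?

Hydraulic gradient i = Δh / L = 2.64 / 3030 = 0.0008713.
Darcy flux q = K · i = 1060 × 0.0008713 = 0.9236 m/day.
Seepage velocity v = q / n_e = 0.9236 / 0.29 = 3.185 m/day.
Travel time t = L / v = 3030 / 3.185 = 951.4 days = 2.605 years.

2.60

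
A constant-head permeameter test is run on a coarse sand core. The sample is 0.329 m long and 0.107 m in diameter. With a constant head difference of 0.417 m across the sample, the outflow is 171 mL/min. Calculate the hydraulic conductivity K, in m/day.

Cross-sectional area A = π·(d/2)² = π × (0.107/2)² = 0.008992 m².
Convert discharge: 171 mL/min = 2.850e-06 m³/s.
Darcy's law rearranged: K = Q·L / (A·Δh) = 2.850e-06 × 0.329 / (0.008992 × 0.417) = 0.0002501 m/s = 21.61 m/day.

21.6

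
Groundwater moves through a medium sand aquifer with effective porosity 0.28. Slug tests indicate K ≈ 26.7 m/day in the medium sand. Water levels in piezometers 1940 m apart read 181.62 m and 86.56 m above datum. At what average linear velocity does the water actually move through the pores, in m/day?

4.67

Hydraulic gradient i = (181.62 − 86.56) / 1940 = 95.06 / 1940 = 0.04900.
Darcy flux q = K · i = 26.70 × 0.04900 = 1.308 m/day.
Seepage velocity v = q / n_e = 1.308 / 0.28 = 4.672 m/day.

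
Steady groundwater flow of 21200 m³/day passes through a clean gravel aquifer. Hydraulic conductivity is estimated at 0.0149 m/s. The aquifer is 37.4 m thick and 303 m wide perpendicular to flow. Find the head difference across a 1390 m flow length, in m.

2.02

Convert K: 0.0149 m/s × 86400 = 1287 m/day.
Cross-sectional area A = 303 × 37.4 = 11332 m².
From Q = K·A·i, i = Q / (K·A) = 21200 / (1287 × 11332) = 0.001453.
Head loss Δh = i · L = 0.001453 × 1390 = 2.020 m.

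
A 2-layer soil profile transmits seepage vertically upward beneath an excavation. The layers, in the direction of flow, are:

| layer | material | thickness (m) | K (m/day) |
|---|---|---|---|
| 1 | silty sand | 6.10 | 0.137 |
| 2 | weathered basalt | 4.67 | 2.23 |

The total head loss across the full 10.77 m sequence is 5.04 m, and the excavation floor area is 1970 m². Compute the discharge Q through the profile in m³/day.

213

Flow is perpendicular to layering, so the layers act in series and the equivalent K is the thickness-weighted harmonic mean.
Total thickness L = 6.10 + 4.67 = 10.77 m.
Σ(b_i/K_i) = 6.10/0.137 + 4.67/2.23 = 46.62 d.
K_eq = L / Σ(b_i/K_i) = 10.77 / 46.62 = 0.2310 m/day.
Q = K_eq · A · (Δh/L) = 0.2310 × 1970 × (5.04/10.77) = 213.0 m³/day.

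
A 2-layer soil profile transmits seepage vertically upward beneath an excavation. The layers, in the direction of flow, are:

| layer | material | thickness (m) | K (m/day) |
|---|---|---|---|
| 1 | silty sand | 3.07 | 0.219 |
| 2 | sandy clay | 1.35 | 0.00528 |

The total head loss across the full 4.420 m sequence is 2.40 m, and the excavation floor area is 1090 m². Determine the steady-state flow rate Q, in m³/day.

Flow is perpendicular to layering, so the layers act in series and the equivalent K is the thickness-weighted harmonic mean.
Total thickness L = 3.07 + 1.35 = 4.420 m.
Σ(b_i/K_i) = 3.07/0.219 + 1.35/0.00528 = 269.7 d.
K_eq = L / Σ(b_i/K_i) = 4.420 / 269.7 = 0.01639 m/day.
Q = K_eq · A · (Δh/L) = 0.01639 × 1090 × (2.40/4.420) = 9.700 m³/day.

9.70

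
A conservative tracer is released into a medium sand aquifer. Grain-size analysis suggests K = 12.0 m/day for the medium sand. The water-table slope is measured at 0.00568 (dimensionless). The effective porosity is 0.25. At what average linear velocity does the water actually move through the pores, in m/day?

Hydraulic gradient i = 0.00568.
Darcy flux q = K · i = 12.00 × 0.005680 = 0.06816 m/day.
Seepage velocity v = q / n_e = 0.06816 / 0.25 = 0.2726 m/day.

0.273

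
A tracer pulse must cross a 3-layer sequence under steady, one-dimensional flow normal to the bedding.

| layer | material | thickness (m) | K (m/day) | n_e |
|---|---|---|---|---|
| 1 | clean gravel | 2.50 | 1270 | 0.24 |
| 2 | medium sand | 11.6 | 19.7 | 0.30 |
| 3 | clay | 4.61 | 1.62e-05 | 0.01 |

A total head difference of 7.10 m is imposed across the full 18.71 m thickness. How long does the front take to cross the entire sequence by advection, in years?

With flow normal to the layers, continuity requires the same specific discharge q through every layer.
Σ(b_i/K_i) = 2.50/1270 + 11.6/19.7 + 4.61/1.62e-05 = 2.846e+05 d.
q = Δh / Σ(b_i/K_i) = 7.10 / 2.846e+05 = 2.495e-05 m/day.
In each layer the seepage velocity is v_i = q/n_i, so the layer transit time is t_i = b_i·n_i / q:
  layer 1 (clean gravel): t_1 = 2.50 × 0.24 / 2.495e-05 = 24048 d
  layer 2 (medium sand): t_2 = 11.6 × 0.30 / 2.495e-05 = 1.395e+05 d
  layer 3 (clay): t_3 = 4.61 × 0.01 / 2.495e-05 = 1848 d
Total t = Σ t_i = 1.654e+05 days = 452.8 years.

453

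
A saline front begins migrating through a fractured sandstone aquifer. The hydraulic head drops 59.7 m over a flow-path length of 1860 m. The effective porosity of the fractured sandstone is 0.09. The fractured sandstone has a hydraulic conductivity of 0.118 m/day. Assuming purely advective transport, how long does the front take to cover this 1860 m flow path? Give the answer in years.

121

Hydraulic gradient i = Δh / L = 59.7 / 1860 = 0.03210.
Darcy flux q = K · i = 0.1180 × 0.03210 = 0.003787 m/day.
Seepage velocity v = q / n_e = 0.003787 / 0.09 = 0.04208 m/day.
Travel time t = L / v = 1860 / 0.04208 = 44199 days = 121.0 years.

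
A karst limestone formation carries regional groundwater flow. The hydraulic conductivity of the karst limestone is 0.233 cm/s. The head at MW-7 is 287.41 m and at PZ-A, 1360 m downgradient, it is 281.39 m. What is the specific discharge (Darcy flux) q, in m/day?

0.891

Convert K: 0.233 cm/s × 864 = 201.3 m/day.
Hydraulic gradient i = (287.41 − 281.39) / 1360 = 6.02 / 1360 = 0.004426.
Specific discharge q = K · i = 201.3 × 0.004426 = 0.8911 m/day.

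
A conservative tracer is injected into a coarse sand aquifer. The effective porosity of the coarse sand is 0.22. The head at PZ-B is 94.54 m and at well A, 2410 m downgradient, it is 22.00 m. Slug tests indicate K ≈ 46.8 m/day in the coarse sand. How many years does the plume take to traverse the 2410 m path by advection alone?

1.03

Hydraulic gradient i = (94.54 − 22.00) / 2410 = 72.54 / 2410 = 0.03010.
Darcy flux q = K · i = 46.80 × 0.03010 = 1.409 m/day.
Seepage velocity v = q / n_e = 1.409 / 0.22 = 6.403 m/day.
Travel time t = L / v = 2410 / 6.403 = 376.4 days = 1.030 years.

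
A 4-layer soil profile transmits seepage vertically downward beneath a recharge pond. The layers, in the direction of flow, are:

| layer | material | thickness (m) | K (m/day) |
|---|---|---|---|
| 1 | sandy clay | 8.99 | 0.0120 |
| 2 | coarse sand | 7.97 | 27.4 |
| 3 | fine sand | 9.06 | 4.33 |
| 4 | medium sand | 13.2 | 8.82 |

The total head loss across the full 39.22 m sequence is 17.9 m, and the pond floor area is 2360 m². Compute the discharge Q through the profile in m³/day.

Flow is perpendicular to layering, so the layers act in series and the equivalent K is the thickness-weighted harmonic mean.
Total thickness L = 8.99 + 7.97 + 9.06 + 13.2 = 39.22 m.
Σ(b_i/K_i) = 8.99/0.0120 + 7.97/27.4 + 9.06/4.33 + 13.2/8.82 = 753.0 d.
K_eq = L / Σ(b_i/K_i) = 39.22 / 753.0 = 0.05208 m/day.
Q = K_eq · A · (Δh/L) = 0.05208 × 2360 × (17.9/39.22) = 56.10 m³/day.

56.1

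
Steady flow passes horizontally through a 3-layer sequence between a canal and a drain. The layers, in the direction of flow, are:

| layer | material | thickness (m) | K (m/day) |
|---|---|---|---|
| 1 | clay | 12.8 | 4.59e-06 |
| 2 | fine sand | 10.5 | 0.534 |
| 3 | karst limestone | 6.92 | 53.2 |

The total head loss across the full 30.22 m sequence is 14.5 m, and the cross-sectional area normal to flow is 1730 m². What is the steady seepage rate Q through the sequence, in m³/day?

Flow is perpendicular to layering, so the layers act in series and the equivalent K is the thickness-weighted harmonic mean.
Total thickness L = 12.8 + 10.5 + 6.92 = 30.22 m.
Σ(b_i/K_i) = 12.8/4.59e-06 + 10.5/0.534 + 6.92/53.2 = 2.789e+06 d.
K_eq = L / Σ(b_i/K_i) = 30.22 / 2.789e+06 = 1.084e-05 m/day.
Q = K_eq · A · (Δh/L) = 1.084e-05 × 1730 × (14.5/30.22) = 0.008995 m³/day.

0.00900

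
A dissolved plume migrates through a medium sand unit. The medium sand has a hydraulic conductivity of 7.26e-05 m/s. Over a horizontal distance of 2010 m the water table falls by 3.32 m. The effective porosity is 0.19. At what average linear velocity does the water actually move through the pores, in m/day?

0.0545

Convert K: 7.26e-05 m/s × 86400 = 6.273 m/day.
Hydraulic gradient i = Δh / L = 3.32 / 2010 = 0.001652.
Darcy flux q = K · i = 6.273 × 0.001652 = 0.01036 m/day.
Seepage velocity v = q / n_e = 0.01036 / 0.19 = 0.05453 m/day.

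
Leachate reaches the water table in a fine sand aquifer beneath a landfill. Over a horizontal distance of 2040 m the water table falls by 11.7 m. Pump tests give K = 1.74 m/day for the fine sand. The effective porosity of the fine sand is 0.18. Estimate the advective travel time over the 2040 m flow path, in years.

101

Hydraulic gradient i = Δh / L = 11.7 / 2040 = 0.005735.
Darcy flux q = K · i = 1.740 × 0.005735 = 0.009979 m/day.
Seepage velocity v = q / n_e = 0.009979 / 0.18 = 0.05544 m/day.
Travel time t = L / v = 2040 / 0.05544 = 36796 days = 100.7 years.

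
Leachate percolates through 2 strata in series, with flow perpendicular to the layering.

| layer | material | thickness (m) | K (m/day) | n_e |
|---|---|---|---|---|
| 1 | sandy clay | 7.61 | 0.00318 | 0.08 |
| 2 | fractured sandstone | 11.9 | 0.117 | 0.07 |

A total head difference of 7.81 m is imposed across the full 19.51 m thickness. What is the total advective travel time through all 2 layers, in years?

With flow normal to the layers, continuity requires the same specific discharge q through every layer.
Σ(b_i/K_i) = 7.61/0.00318 + 11.9/0.117 = 2495 d.
q = Δh / Σ(b_i/K_i) = 7.81 / 2495 = 0.003131 m/day.
In each layer the seepage velocity is v_i = q/n_i, so the layer transit time is t_i = b_i·n_i / q:
  layer 1 (sandy clay): t_1 = 7.61 × 0.08 / 0.003131 = 194.5 d
  layer 2 (fractured sandstone): t_2 = 11.9 × 0.07 / 0.003131 = 266.1 d
Total t = Σ t_i = 460.6 days = 1.261 years.

1.26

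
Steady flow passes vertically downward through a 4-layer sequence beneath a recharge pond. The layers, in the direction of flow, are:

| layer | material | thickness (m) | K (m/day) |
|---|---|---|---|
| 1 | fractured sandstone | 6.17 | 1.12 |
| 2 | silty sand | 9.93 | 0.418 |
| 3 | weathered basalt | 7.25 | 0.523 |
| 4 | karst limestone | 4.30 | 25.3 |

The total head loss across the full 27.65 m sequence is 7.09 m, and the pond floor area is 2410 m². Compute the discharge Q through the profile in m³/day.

395

Flow is perpendicular to layering, so the layers act in series and the equivalent K is the thickness-weighted harmonic mean.
Total thickness L = 6.17 + 9.93 + 7.25 + 4.30 = 27.65 m.
Σ(b_i/K_i) = 6.17/1.12 + 9.93/0.418 + 7.25/0.523 + 4.30/25.3 = 43.30 d.
K_eq = L / Σ(b_i/K_i) = 27.65 / 43.30 = 0.6386 m/day.
Q = K_eq · A · (Δh/L) = 0.6386 × 2410 × (7.09/27.65) = 394.6 m³/day.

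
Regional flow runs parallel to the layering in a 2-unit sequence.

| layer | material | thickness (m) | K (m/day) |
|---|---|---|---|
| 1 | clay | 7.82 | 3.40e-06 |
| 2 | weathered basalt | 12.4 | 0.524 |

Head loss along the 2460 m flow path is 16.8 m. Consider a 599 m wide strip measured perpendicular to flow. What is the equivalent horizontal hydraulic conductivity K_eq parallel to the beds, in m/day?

Flow is parallel to layering, so each bed carries its own Darcy discharge and the transmissivities add.
Σ(K_i·b_i) = 3.40e-06×7.82 + 0.524×12.4 = 6.498 m²/day.
Total thickness b = 20.22 m, so K_eq = Σ(K_i·b_i)/b = 0.3213 m/day.

0.321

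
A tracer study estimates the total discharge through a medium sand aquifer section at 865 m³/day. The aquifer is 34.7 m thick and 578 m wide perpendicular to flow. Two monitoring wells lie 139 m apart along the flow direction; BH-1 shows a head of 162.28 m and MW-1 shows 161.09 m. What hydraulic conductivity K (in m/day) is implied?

5.04

Cross-sectional area A = 578 × 34.7 = 20057 m².
Hydraulic gradient i = (162.28 − 161.09) / 139 = 1.19 / 139 = 0.008561.
From Q = K·A·i, K = Q / (A·i) = 865 / (20057 × 0.008561) = 5.038 m/day.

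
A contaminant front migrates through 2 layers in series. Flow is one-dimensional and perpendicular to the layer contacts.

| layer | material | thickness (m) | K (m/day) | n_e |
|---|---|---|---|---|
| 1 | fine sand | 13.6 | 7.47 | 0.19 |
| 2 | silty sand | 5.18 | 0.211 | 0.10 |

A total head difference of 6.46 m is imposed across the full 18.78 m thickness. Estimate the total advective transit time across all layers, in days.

With flow normal to the layers, continuity requires the same specific discharge q through every layer.
Σ(b_i/K_i) = 13.6/7.47 + 5.18/0.211 = 26.37 d.
q = Δh / Σ(b_i/K_i) = 6.46 / 26.37 = 0.2450 m/day.
In each layer the seepage velocity is v_i = q/n_i, so the layer transit time is t_i = b_i·n_i / q:
  layer 1 (fine sand): t_1 = 13.6 × 0.19 / 0.2450 = 10.55 d
  layer 2 (silty sand): t_2 = 5.18 × 0.10 / 0.2450 = 2.115 d
Total t = Σ t_i = 12.66 days.

12.7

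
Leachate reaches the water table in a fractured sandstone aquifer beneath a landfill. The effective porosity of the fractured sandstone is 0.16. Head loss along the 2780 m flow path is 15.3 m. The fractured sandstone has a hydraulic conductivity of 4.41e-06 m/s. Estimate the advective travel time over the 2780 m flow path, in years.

Convert K: 4.41e-06 m/s × 86400 = 0.3810 m/day.
Hydraulic gradient i = Δh / L = 15.3 / 2780 = 0.005504.
Darcy flux q = K · i = 0.3810 × 0.005504 = 0.002097 m/day.
Seepage velocity v = q / n_e = 0.002097 / 0.16 = 0.01311 m/day.
Travel time t = L / v = 2780 / 0.01311 = 2.121e+05 days = 580.7 years.

581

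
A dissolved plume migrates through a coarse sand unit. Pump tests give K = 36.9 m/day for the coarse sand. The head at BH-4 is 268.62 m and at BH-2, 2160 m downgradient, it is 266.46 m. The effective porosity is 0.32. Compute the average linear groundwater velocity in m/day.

Hydraulic gradient i = (268.62 − 266.46) / 2160 = 2.16 / 2160 = 0.001000.
Darcy flux q = K · i = 36.90 × 0.001000 = 0.03690 m/day.
Seepage velocity v = q / n_e = 0.03690 / 0.32 = 0.1153 m/day.

0.115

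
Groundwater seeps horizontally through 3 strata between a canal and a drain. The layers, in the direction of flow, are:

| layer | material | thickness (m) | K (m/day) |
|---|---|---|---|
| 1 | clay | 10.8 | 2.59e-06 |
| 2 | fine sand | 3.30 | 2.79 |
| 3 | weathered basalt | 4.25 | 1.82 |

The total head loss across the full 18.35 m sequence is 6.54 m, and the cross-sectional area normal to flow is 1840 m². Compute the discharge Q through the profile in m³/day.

Flow is perpendicular to layering, so the layers act in series and the equivalent K is the thickness-weighted harmonic mean.
Total thickness L = 10.8 + 3.30 + 4.25 = 18.35 m.
Σ(b_i/K_i) = 10.8/2.59e-06 + 3.30/2.79 + 4.25/1.82 = 4.170e+06 d.
K_eq = L / Σ(b_i/K_i) = 18.35 / 4.170e+06 = 4.401e-06 m/day.
Q = K_eq · A · (Δh/L) = 4.401e-06 × 1840 × (6.54/18.35) = 0.002886 m³/day.

0.00289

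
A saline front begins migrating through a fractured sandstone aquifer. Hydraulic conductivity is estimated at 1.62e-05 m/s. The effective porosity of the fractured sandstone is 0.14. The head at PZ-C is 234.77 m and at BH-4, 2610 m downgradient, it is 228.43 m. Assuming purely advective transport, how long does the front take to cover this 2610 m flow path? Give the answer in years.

Convert K: 1.62e-05 m/s × 86400 = 1.400 m/day.
Hydraulic gradient i = (234.77 − 228.43) / 2610 = 6.34 / 2610 = 0.002429.
Darcy flux q = K · i = 1.400 × 0.002429 = 0.003400 m/day.
Seepage velocity v = q / n_e = 0.003400 / 0.14 = 0.02429 m/day.
Travel time t = L / v = 2610 / 0.02429 = 1.075e+05 days = 294.2 years.

294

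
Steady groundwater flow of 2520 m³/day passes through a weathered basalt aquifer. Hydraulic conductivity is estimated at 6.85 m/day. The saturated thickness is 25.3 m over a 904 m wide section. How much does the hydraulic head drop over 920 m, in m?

14.8

Cross-sectional area A = 904 × 25.3 = 22871 m².
From Q = K·A·i, i = Q / (K·A) = 2520 / (6.850 × 22871) = 0.01608.
Head loss Δh = i · L = 0.01608 × 920 = 14.80 m.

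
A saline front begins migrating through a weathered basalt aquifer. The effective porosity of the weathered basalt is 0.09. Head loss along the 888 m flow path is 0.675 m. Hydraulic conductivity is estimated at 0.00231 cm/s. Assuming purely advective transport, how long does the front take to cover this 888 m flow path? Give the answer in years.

144

Convert K: 0.00231 cm/s × 864 = 1.996 m/day.
Hydraulic gradient i = Δh / L = 0.675 / 888 = 0.0007601.
Darcy flux q = K · i = 1.996 × 0.0007601 = 0.001517 m/day.
Seepage velocity v = q / n_e = 0.001517 / 0.09 = 0.01686 m/day.
Travel time t = L / v = 888 / 0.01686 = 52679 days = 144.2 years.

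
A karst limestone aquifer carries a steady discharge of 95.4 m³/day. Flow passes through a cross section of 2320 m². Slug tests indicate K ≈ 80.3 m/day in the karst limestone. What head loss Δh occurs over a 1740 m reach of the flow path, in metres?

From Q = K·A·i, i = Q / (K·A) = 95.4 / (80.30 × 2320) = 0.0005121.
Head loss Δh = i · L = 0.0005121 × 1740 = 0.8910 m.

0.891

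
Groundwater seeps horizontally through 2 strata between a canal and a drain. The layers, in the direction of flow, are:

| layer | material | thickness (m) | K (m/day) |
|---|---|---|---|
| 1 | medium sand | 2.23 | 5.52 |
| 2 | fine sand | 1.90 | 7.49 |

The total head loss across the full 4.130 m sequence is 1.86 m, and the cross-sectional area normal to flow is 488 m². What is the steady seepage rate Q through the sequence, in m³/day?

1380

Flow is perpendicular to layering, so the layers act in series and the equivalent K is the thickness-weighted harmonic mean.
Total thickness L = 2.23 + 1.90 = 4.130 m.
Σ(b_i/K_i) = 2.23/5.52 + 1.90/7.49 = 0.6577 d.
K_eq = L / Σ(b_i/K_i) = 4.130 / 0.6577 = 6.280 m/day.
Q = K_eq · A · (Δh/L) = 6.280 × 488 × (1.86/4.130) = 1380 m³/day.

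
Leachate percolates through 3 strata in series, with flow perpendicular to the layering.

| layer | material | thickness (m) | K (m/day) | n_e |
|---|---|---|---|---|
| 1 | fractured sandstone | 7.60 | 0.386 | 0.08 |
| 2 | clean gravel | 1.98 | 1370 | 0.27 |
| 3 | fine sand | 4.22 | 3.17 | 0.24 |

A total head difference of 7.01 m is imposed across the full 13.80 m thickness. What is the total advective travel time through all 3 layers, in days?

With flow normal to the layers, continuity requires the same specific discharge q through every layer.
Σ(b_i/K_i) = 7.60/0.386 + 1.98/1370 + 4.22/3.17 = 21.02 d.
q = Δh / Σ(b_i/K_i) = 7.01 / 21.02 = 0.3335 m/day.
In each layer the seepage velocity is v_i = q/n_i, so the layer transit time is t_i = b_i·n_i / q:
  layer 1 (fractured sandstone): t_1 = 7.60 × 0.08 / 0.3335 = 1.823 d
  layer 2 (clean gravel): t_2 = 1.98 × 0.27 / 0.3335 = 1.603 d
  layer 3 (fine sand): t_3 = 4.22 × 0.24 / 0.3335 = 3.037 d
Total t = Σ t_i = 6.464 days.

6.46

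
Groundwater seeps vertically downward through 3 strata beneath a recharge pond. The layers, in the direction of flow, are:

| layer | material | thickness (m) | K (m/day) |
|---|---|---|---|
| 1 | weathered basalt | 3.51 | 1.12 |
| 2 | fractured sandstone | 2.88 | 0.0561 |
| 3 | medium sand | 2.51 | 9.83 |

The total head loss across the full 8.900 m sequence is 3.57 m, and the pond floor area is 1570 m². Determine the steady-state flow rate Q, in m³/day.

102

Flow is perpendicular to layering, so the layers act in series and the equivalent K is the thickness-weighted harmonic mean.
Total thickness L = 3.51 + 2.88 + 2.51 = 8.900 m.
Σ(b_i/K_i) = 3.51/1.12 + 2.88/0.0561 + 2.51/9.83 = 54.73 d.
K_eq = L / Σ(b_i/K_i) = 8.900 / 54.73 = 0.1626 m/day.
Q = K_eq · A · (Δh/L) = 0.1626 × 1570 × (3.57/8.900) = 102.4 m³/day.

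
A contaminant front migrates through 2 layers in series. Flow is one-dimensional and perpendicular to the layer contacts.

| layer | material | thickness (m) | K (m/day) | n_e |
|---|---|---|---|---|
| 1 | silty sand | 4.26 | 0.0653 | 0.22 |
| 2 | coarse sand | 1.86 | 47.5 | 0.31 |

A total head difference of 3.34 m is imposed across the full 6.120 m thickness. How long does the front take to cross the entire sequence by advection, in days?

With flow normal to the layers, continuity requires the same specific discharge q through every layer.
Σ(b_i/K_i) = 4.26/0.0653 + 1.86/47.5 = 65.28 d.
q = Δh / Σ(b_i/K_i) = 3.34 / 65.28 = 0.05117 m/day.
In each layer the seepage velocity is v_i = q/n_i, so the layer transit time is t_i = b_i·n_i / q:
  layer 1 (silty sand): t_1 = 4.26 × 0.22 / 0.05117 = 18.32 d
  layer 2 (coarse sand): t_2 = 1.86 × 0.31 / 0.05117 = 11.27 d
Total t = Σ t_i = 29.59 days.

29.6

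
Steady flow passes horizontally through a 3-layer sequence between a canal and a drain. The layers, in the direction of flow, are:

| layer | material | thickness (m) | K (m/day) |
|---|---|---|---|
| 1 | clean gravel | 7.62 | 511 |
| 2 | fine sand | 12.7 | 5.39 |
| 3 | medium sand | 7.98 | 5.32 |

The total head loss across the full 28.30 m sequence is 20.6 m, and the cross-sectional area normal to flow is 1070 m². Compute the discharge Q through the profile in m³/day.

Flow is perpendicular to layering, so the layers act in series and the equivalent K is the thickness-weighted harmonic mean.
Total thickness L = 7.62 + 12.7 + 7.98 = 28.30 m.
Σ(b_i/K_i) = 7.62/511 + 12.7/5.39 + 7.98/5.32 = 3.871 d.
K_eq = L / Σ(b_i/K_i) = 28.30 / 3.871 = 7.311 m/day.
Q = K_eq · A · (Δh/L) = 7.311 × 1070 × (20.6/28.30) = 5694 m³/day.

5690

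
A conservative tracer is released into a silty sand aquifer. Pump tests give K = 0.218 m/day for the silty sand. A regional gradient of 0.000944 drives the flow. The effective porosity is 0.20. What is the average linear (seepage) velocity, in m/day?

Hydraulic gradient i = 0.000944.
Darcy flux q = K · i = 0.2180 × 0.0009440 = 0.0002058 m/day.
Seepage velocity v = q / n_e = 0.0002058 / 0.20 = 0.001029 m/day.

0.00103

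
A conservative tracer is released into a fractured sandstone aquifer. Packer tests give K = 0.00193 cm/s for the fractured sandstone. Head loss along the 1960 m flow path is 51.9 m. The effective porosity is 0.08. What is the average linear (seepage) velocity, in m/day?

0.552

Convert K: 0.00193 cm/s × 864 = 1.668 m/day.
Hydraulic gradient i = Δh / L = 51.9 / 1960 = 0.02648.
Darcy flux q = K · i = 1.668 × 0.02648 = 0.04416 m/day.
Seepage velocity v = q / n_e = 0.04416 / 0.08 = 0.5519 m/day.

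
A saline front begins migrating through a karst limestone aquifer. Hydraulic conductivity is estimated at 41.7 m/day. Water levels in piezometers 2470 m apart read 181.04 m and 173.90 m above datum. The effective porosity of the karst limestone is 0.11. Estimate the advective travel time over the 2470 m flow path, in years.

Hydraulic gradient i = (181.04 − 173.90) / 2470 = 7.14 / 2470 = 0.002891.
Darcy flux q = K · i = 41.70 × 0.002891 = 0.1205 m/day.
Seepage velocity v = q / n_e = 0.1205 / 0.11 = 1.096 m/day.
Travel time t = L / v = 2470 / 1.096 = 2254 days = 6.171 years.

6.17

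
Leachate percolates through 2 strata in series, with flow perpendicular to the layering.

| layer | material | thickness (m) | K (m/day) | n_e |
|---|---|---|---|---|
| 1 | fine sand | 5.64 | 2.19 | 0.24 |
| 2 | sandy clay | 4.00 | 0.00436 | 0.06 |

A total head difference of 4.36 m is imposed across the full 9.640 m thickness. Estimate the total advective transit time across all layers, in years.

0.921

With flow normal to the layers, continuity requires the same specific discharge q through every layer.
Σ(b_i/K_i) = 5.64/2.19 + 4.00/0.00436 = 920.0 d.
q = Δh / Σ(b_i/K_i) = 4.36 / 920.0 = 0.004739 m/day.
In each layer the seepage velocity is v_i = q/n_i, so the layer transit time is t_i = b_i·n_i / q:
  layer 1 (fine sand): t_1 = 5.64 × 0.24 / 0.004739 = 285.6 d
  layer 2 (sandy clay): t_2 = 4.00 × 0.06 / 0.004739 = 50.64 d
Total t = Σ t_i = 336.3 days = 0.9206 years.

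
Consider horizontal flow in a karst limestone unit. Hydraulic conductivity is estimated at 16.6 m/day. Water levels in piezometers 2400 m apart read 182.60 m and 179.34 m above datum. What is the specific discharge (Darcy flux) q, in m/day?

Hydraulic gradient i = (182.60 − 179.34) / 2400 = 3.26 / 2400 = 0.001358.
Specific discharge q = K · i = 16.60 × 0.001358 = 0.02255 m/day.

0.0225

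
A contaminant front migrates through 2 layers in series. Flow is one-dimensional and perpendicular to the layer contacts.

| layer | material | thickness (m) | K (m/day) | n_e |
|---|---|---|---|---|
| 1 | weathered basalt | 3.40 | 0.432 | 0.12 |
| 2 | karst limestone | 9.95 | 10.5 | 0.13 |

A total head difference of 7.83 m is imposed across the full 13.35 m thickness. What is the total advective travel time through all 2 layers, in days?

1.92

With flow normal to the layers, continuity requires the same specific discharge q through every layer.
Σ(b_i/K_i) = 3.40/0.432 + 9.95/10.5 = 8.818 d.
q = Δh / Σ(b_i/K_i) = 7.83 / 8.818 = 0.8880 m/day.
In each layer the seepage velocity is v_i = q/n_i, so the layer transit time is t_i = b_i·n_i / q:
  layer 1 (weathered basalt): t_1 = 3.40 × 0.12 / 0.8880 = 0.4595 d
  layer 2 (karst limestone): t_2 = 9.95 × 0.13 / 0.8880 = 1.457 d
Total t = Σ t_i = 1.916 days.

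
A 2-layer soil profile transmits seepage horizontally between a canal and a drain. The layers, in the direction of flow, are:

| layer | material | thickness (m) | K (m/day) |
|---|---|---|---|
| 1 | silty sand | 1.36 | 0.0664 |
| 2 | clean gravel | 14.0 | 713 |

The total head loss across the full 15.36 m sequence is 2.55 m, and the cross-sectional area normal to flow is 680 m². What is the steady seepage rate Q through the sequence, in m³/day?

84.6

Flow is perpendicular to layering, so the layers act in series and the equivalent K is the thickness-weighted harmonic mean.
Total thickness L = 1.36 + 14.0 = 15.36 m.
Σ(b_i/K_i) = 1.36/0.0664 + 14.0/713 = 20.50 d.
K_eq = L / Σ(b_i/K_i) = 15.36 / 20.50 = 0.7492 m/day.
Q = K_eq · A · (Δh/L) = 0.7492 × 680 × (2.55/15.36) = 84.58 m³/day.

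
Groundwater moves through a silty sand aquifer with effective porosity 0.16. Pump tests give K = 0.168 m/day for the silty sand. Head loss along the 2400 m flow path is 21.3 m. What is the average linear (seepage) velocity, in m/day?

0.00932

Hydraulic gradient i = Δh / L = 21.3 / 2400 = 0.008875.
Darcy flux q = K · i = 0.1680 × 0.008875 = 0.001491 m/day.
Seepage velocity v = q / n_e = 0.001491 / 0.16 = 0.009319 m/day.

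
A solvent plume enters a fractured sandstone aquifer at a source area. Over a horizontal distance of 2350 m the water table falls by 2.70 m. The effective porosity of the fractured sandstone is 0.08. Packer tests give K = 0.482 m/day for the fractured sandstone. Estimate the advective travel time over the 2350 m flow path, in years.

929

Hydraulic gradient i = Δh / L = 2.70 / 2350 = 0.001149.
Darcy flux q = K · i = 0.4820 × 0.001149 = 0.0005538 m/day.
Seepage velocity v = q / n_e = 0.0005538 / 0.08 = 0.006922 m/day.
Travel time t = L / v = 2350 / 0.006922 = 3.395e+05 days = 929.4 years.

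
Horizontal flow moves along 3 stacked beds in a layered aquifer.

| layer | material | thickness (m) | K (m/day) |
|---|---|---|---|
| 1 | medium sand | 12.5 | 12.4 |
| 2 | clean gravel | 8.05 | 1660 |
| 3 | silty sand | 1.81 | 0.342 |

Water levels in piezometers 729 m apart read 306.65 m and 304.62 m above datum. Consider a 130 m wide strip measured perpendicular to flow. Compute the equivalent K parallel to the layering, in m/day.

605

Flow is parallel to layering, so each bed carries its own Darcy discharge and the transmissivities add.
Σ(K_i·b_i) = 12.4×12.5 + 1660×8.05 + 0.342×1.81 = 13519 m²/day.
Total thickness b = 22.36 m, so K_eq = Σ(K_i·b_i)/b = 604.6 m/day.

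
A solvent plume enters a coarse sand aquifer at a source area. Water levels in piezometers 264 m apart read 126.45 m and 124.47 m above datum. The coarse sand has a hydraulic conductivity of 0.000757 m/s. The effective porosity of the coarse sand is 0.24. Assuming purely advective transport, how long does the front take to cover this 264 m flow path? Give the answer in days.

Convert K: 0.000757 m/s × 86400 = 65.40 m/day.
Hydraulic gradient i = (126.45 − 124.47) / 264 = 1.98 / 264 = 0.007500.
Darcy flux q = K · i = 65.40 × 0.007500 = 0.4905 m/day.
Seepage velocity v = q / n_e = 0.4905 / 0.24 = 2.044 m/day.
Travel time t = L / v = 264 / 2.044 = 129.2 days.

129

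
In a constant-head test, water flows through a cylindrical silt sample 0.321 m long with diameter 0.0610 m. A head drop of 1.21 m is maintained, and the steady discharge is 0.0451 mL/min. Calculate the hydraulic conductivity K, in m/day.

Cross-sectional area A = π·(d/2)² = π × (0.0610/2)² = 0.002922 m².
Convert discharge: 0.0451 mL/min = 7.517e-10 m³/s.
Darcy's law rearranged: K = Q·L / (A·Δh) = 7.517e-10 × 0.321 / (0.002922 × 1.21) = 6.823e-08 m/s = 0.005895 m/day.

0.00590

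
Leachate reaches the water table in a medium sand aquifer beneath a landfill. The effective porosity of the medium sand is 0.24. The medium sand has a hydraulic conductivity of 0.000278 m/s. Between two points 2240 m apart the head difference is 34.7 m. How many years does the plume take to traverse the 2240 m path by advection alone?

Convert K: 0.000278 m/s × 86400 = 24.02 m/day.
Hydraulic gradient i = Δh / L = 34.7 / 2240 = 0.01549.
Darcy flux q = K · i = 24.02 × 0.01549 = 0.3721 m/day.
Seepage velocity v = q / n_e = 0.3721 / 0.24 = 1.550 m/day.
Travel time t = L / v = 2240 / 1.550 = 1445 days = 3.956 years.

3.96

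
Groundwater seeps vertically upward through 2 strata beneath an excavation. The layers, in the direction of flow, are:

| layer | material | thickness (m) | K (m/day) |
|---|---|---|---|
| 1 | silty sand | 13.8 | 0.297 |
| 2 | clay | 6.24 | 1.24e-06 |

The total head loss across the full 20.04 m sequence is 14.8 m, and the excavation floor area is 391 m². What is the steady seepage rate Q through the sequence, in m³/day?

Flow is perpendicular to layering, so the layers act in series and the equivalent K is the thickness-weighted harmonic mean.
Total thickness L = 13.8 + 6.24 = 20.04 m.
Σ(b_i/K_i) = 13.8/0.297 + 6.24/1.24e-06 = 5.032e+06 d.
K_eq = L / Σ(b_i/K_i) = 20.04 / 5.032e+06 = 3.982e-06 m/day.
Q = K_eq · A · (Δh/L) = 3.982e-06 × 391 × (14.8/20.04) = 0.001150 m³/day.

0.00115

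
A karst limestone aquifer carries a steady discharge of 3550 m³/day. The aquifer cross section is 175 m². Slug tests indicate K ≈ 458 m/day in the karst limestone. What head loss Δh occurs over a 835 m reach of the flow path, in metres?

37.0

From Q = K·A·i, i = Q / (K·A) = 3550 / (458.0 × 175.0) = 0.04429.
Head loss Δh = i · L = 0.04429 × 835 = 36.98 m.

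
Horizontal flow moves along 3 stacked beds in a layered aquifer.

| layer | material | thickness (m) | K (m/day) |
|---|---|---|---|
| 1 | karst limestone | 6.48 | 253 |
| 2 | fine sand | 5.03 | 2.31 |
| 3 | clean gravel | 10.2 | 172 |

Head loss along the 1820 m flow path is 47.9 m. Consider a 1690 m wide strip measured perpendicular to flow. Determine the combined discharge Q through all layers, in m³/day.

151000

Flow is parallel to layering, so each bed carries its own Darcy discharge and the transmissivities add.
Σ(K_i·b_i) = 253×6.48 + 2.31×5.03 + 172×10.2 = 3405 m²/day.
Hydraulic gradient i = Δh / L = 47.9 / 1820 = 0.02632.
Q = Σ(K_i·b_i) · W · i = 3405 × 1690 × 0.02632 = 1.515e+05 m³/day.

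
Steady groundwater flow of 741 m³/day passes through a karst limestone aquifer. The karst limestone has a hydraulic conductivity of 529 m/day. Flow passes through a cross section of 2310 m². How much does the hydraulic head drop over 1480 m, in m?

0.897

From Q = K·A·i, i = Q / (K·A) = 741 / (529.0 × 2310) = 0.0006064.
Head loss Δh = i · L = 0.0006064 × 1480 = 0.8975 m.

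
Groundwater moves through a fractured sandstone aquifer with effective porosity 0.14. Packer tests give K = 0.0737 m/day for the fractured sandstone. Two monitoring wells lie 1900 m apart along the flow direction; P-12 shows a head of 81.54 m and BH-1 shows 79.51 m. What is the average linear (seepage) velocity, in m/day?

Hydraulic gradient i = (81.54 − 79.51) / 1900 = 2.03 / 1900 = 0.001068.
Darcy flux q = K · i = 0.07370 × 0.001068 = 7.874e-05 m/day.
Seepage velocity v = q / n_e = 7.874e-05 / 0.14 = 0.0005624 m/day.

0.000562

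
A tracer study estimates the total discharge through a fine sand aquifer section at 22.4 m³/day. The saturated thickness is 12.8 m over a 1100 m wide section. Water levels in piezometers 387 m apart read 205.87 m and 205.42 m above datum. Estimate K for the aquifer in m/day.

1.37

Cross-sectional area A = 1100 × 12.8 = 14080 m².
Hydraulic gradient i = (205.87 − 205.42) / 387 = 0.45 / 387 = 0.001163.
From Q = K·A·i, K = Q / (A·i) = 22.4 / (14080 × 0.001163) = 1.368 m/day.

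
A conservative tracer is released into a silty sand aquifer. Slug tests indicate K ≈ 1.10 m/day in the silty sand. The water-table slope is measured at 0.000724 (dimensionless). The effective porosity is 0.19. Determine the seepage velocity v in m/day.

0.00419

Hydraulic gradient i = 0.000724.
Darcy flux q = K · i = 1.100 × 0.0007240 = 0.0007964 m/day.
Seepage velocity v = q / n_e = 0.0007964 / 0.19 = 0.004192 m/day.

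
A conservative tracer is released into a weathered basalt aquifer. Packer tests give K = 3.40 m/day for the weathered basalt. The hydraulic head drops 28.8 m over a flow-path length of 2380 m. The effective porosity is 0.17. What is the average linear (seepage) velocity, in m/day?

Hydraulic gradient i = Δh / L = 28.8 / 2380 = 0.01210.
Darcy flux q = K · i = 3.400 × 0.01210 = 0.04114 m/day.
Seepage velocity v = q / n_e = 0.04114 / 0.17 = 0.2420 m/day.

0.242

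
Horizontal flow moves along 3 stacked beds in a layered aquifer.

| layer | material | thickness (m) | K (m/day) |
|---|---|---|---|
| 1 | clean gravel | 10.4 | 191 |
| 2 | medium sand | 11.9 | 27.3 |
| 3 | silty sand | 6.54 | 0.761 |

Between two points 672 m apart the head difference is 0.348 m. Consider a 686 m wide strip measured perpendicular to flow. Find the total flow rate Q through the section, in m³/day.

823

Flow is parallel to layering, so each bed carries its own Darcy discharge and the transmissivities add.
Σ(K_i·b_i) = 191×10.4 + 27.3×11.9 + 0.761×6.54 = 2316 m²/day.
Hydraulic gradient i = Δh / L = 0.348 / 672 = 0.0005179.
Q = Σ(K_i·b_i) · W · i = 2316 × 686 × 0.0005179 = 822.8 m³/day.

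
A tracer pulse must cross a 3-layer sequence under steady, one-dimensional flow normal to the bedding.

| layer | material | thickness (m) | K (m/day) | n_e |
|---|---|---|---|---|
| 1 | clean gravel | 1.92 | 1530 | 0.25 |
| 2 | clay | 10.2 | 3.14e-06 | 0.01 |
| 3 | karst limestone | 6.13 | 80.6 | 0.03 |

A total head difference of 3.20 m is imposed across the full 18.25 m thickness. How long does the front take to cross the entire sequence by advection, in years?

2130

With flow normal to the layers, continuity requires the same specific discharge q through every layer.
Σ(b_i/K_i) = 1.92/1530 + 10.2/3.14e-06 + 6.13/80.6 = 3.248e+06 d.
q = Δh / Σ(b_i/K_i) = 3.20 / 3.248e+06 = 9.851e-07 m/day.
In each layer the seepage velocity is v_i = q/n_i, so the layer transit time is t_i = b_i·n_i / q:
  layer 1 (clean gravel): t_1 = 1.92 × 0.25 / 9.851e-07 = 4.873e+05 d
  layer 2 (clay): t_2 = 10.2 × 0.01 / 9.851e-07 = 1.035e+05 d
  layer 3 (karst limestone): t_3 = 6.13 × 0.03 / 9.851e-07 = 1.867e+05 d
Total t = Σ t_i = 7.775e+05 days = 2129 years.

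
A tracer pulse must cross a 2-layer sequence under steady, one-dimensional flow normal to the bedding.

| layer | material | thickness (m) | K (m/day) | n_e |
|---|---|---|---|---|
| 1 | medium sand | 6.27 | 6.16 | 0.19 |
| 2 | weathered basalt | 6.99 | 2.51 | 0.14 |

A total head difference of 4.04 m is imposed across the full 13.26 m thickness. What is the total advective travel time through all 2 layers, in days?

2.04

With flow normal to the layers, continuity requires the same specific discharge q through every layer.
Σ(b_i/K_i) = 6.27/6.16 + 6.99/2.51 = 3.803 d.
q = Δh / Σ(b_i/K_i) = 4.04 / 3.803 = 1.062 m/day.
In each layer the seepage velocity is v_i = q/n_i, so the layer transit time is t_i = b_i·n_i / q:
  layer 1 (medium sand): t_1 = 6.27 × 0.19 / 1.062 = 1.121 d
  layer 2 (weathered basalt): t_2 = 6.99 × 0.14 / 1.062 = 0.9211 d
Total t = Σ t_i = 2.042 days.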